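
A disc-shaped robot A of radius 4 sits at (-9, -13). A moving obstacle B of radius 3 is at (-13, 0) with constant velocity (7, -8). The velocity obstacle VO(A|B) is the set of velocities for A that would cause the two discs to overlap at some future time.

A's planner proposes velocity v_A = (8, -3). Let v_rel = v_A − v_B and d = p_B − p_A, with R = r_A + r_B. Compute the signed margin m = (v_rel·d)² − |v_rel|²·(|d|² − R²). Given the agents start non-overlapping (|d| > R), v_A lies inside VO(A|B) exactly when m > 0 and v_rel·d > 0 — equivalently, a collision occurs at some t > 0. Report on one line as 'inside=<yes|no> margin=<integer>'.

d = (-4, 13),  |d|² = 185;  R = 4+3 = 7,  c = 185−7² = 136
v_rel = (1, 5),  |v_rel|² = 26;  v_rel·d = (1)·(-4) + (5)·(13) = 61
26·t² − 122·t + 136 = 0  ⇒  m = 61² − 26·136 = 185
m = 185 > 0,  v_rel·d = 61 > 0  ⇒  inside

inside=yes margin=185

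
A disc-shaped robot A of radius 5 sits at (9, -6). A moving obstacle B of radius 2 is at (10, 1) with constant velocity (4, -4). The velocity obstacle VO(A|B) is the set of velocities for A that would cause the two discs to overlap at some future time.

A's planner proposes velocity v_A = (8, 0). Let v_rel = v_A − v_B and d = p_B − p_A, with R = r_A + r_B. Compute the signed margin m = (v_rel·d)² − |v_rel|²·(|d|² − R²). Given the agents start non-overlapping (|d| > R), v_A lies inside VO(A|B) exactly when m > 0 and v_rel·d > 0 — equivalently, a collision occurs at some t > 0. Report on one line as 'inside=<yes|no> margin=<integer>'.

d = (1, 7),  |d|² = 50;  R = 5+2 = 7,  c = 50−7² = 1
v_rel = (4, 4),  |v_rel|² = 32;  v_rel·d = (4)·(1) + (4)·(7) = 32
32·t² − 64·t + 1 = 0  ⇒  m = 32² − 32·1 = 992
m = 992 > 0,  v_rel·d = 32 > 0  ⇒  inside

inside=yes margin=992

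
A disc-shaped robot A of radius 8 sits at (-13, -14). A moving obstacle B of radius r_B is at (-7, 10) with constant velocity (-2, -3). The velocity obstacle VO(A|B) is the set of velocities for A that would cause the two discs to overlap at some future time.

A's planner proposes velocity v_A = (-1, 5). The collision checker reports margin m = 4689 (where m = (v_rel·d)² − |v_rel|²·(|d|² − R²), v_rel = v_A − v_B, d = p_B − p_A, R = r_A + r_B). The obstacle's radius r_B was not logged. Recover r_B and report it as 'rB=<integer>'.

m = 4689
d = (6, 24);  v_rel = (1, 8),  |v_rel|² = 65
v_rel×d = (1)·(24) − (8)·(6) = -24
since m = R²·65 − (-24)²:  R² = (576 + 4689) / 65 = 81
R = √81 = 9  ⇒  r_B = 9 − 8 = 1

rB=1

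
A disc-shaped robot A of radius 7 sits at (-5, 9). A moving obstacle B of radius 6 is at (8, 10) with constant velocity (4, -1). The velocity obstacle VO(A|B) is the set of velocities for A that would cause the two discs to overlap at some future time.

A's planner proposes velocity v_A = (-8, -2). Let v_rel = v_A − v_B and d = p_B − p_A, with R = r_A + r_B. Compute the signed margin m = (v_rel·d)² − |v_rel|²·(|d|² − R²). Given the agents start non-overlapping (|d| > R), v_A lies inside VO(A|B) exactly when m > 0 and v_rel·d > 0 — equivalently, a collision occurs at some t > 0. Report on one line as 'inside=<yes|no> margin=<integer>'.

d = (13, 1),  |d|² = 170;  R = 7+6 = 13,  c = 170−13² = 1
v_rel = (-12, -1),  |v_rel|² = 145;  v_rel·d = (-12)·(13) + (-1)·(1) = -157
145·t² + 314·t + 1 = 0  ⇒  m = (-157)² − 145·1 = 24504
m = 24504 > 0,  v_rel·d = -157 < 0  ⇒  outside

inside=no margin=24504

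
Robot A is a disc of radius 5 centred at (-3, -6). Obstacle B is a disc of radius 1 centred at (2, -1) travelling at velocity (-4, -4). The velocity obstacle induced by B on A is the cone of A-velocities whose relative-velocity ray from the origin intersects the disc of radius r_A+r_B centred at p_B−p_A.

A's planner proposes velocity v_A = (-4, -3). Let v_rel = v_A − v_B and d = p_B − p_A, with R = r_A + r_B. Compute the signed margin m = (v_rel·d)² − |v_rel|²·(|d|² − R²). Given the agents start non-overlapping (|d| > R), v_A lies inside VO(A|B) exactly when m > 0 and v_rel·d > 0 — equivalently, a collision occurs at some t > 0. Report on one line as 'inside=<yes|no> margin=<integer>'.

d = (5, 5),  |d|² = 50;  R = 5+1 = 6,  c = 50−6² = 14
v_rel = (0, 1),  |v_rel|² = 1;  v_rel·d = (0)·(5) + (1)·(5) = 5
1·t² − 10·t + 14 = 0  ⇒  m = 5² − 1·14 = 11
m = 11 > 0,  v_rel·d = 5 > 0  ⇒  inside

inside=yes margin=11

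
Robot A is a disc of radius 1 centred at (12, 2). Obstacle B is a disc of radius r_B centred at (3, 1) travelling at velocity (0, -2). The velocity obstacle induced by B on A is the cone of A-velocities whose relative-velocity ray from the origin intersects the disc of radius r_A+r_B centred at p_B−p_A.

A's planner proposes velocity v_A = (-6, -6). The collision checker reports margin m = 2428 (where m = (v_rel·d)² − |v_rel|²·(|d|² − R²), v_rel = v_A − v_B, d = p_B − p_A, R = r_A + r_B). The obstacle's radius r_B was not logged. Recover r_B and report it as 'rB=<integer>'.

m = 2428
d = (-9, -1);  v_rel = (-6, -4),  |v_rel|² = 52
v_rel×d = (-6)·(-1) − (-4)·(-9) = -30
since m = R²·52 − (-30)²:  R² = (900 + 2428) / 52 = 64
R = √64 = 8  ⇒  r_B = 8 − 1 = 7

rB=7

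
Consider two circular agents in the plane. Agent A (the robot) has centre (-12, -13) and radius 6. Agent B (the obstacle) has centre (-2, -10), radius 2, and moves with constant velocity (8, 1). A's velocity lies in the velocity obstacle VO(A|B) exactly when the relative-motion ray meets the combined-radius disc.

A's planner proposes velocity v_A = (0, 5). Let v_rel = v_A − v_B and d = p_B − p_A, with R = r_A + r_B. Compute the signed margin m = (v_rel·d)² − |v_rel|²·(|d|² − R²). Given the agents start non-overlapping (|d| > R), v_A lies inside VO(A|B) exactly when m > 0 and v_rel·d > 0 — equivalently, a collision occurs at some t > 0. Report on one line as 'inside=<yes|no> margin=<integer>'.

d = (10, 3),  |d|² = 109;  R = 6+2 = 8,  c = 109−8² = 45
v_rel = (-8, 4),  |v_rel|² = 80;  v_rel·d = (-8)·(10) + (4)·(3) = -68
80·t² + 136·t + 45 = 0  ⇒  m = (-68)² − 80·45 = 1024
m = 1024 > 0,  v_rel·d = -68 < 0  ⇒  outside

inside=no margin=1024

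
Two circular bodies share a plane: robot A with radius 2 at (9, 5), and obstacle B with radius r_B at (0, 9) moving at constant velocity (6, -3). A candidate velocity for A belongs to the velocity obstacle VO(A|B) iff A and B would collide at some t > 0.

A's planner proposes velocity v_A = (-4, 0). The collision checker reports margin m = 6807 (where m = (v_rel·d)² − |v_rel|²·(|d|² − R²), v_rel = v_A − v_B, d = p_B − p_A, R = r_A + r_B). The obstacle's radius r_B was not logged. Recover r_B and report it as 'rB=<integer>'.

m = 6807
d = (-9, 4);  v_rel = (-10, 3),  |v_rel|² = 109
v_rel×d = (-10)·(4) − (3)·(-9) = -13
since m = R²·109 − (-13)²:  R² = (169 + 6807) / 109 = 64
R = √64 = 8  ⇒  r_B = 8 − 2 = 6

rB=6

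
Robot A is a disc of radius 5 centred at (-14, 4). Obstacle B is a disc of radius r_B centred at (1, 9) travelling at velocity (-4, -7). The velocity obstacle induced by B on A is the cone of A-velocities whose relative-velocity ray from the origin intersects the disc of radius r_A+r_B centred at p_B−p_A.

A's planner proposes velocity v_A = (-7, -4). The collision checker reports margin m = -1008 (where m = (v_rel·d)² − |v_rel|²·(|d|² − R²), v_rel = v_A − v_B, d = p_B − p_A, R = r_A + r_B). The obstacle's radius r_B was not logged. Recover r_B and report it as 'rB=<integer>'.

m = -1008
d = (15, 5);  v_rel = (-3, 3),  |v_rel|² = 18
v_rel×d = (-3)·(5) − (3)·(15) = -60
since m = R²·18 − (-60)²:  R² = (3600 + -1008) / 18 = 144
R = √144 = 12  ⇒  r_B = 12 − 5 = 7

rB=7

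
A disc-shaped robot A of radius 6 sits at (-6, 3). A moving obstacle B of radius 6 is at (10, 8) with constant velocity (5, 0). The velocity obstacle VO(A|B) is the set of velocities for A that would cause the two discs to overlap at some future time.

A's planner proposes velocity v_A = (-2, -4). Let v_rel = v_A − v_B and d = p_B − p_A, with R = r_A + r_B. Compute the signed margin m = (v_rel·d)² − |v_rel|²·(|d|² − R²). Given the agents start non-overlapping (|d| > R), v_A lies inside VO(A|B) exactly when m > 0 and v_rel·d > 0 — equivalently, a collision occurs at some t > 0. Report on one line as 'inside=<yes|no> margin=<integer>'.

d = (16, 5),  |d|² = 281;  R = 6+6 = 12,  c = 281−12² = 137
v_rel = (-7, -4),  |v_rel|² = 65;  v_rel·d = (-7)·(16) + (-4)·(5) = -132
65·t² + 264·t + 137 = 0  ⇒  m = (-132)² − 65·137 = 8519
m = 8519 > 0,  v_rel·d = -132 < 0  ⇒  outside

inside=no margin=8519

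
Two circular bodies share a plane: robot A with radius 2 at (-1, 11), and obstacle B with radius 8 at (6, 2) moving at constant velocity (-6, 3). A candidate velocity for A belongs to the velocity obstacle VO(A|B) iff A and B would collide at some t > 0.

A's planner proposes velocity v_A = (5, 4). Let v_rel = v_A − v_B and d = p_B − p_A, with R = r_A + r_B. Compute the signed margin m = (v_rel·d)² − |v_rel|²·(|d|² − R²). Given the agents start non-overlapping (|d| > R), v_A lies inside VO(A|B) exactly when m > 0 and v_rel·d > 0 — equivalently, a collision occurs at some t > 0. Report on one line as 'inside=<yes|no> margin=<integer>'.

d = (7, -9),  |d|² = 130;  R = 2+8 = 10,  c = 130−10² = 30
v_rel = (11, 1),  |v_rel|² = 122;  v_rel·d = (11)·(7) + (1)·(-9) = 68
122·t² − 136·t + 30 = 0  ⇒  m = 68² − 122·30 = 964
m = 964 > 0,  v_rel·d = 68 > 0  ⇒  inside

inside=yes margin=964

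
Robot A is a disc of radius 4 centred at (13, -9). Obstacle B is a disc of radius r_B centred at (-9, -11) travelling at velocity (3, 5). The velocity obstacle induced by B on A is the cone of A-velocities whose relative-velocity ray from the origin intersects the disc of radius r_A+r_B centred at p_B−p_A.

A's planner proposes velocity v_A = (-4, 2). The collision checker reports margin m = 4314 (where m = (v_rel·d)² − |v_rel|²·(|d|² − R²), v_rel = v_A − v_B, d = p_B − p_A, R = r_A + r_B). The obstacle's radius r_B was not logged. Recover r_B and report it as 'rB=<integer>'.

m = 4314
d = (-22, -2);  v_rel = (-7, -3),  |v_rel|² = 58
v_rel×d = (-7)·(-2) − (-3)·(-22) = -52
since m = R²·58 − (-52)²:  R² = (2704 + 4314) / 58 = 121
R = √121 = 11  ⇒  r_B = 11 − 4 = 7

rB=7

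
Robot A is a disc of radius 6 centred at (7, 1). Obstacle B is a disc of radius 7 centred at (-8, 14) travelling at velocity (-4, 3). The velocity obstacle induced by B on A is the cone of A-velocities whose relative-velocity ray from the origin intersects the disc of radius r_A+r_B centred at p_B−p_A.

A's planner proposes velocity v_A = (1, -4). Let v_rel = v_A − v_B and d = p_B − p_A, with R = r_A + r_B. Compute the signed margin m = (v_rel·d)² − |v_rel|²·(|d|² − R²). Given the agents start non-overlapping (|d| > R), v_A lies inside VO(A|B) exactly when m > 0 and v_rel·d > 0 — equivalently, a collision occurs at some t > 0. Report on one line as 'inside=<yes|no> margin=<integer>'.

d = (-15, 13),  |d|² = 394;  R = 6+7 = 13,  c = 394−13² = 225
v_rel = (5, -7),  |v_rel|² = 74;  v_rel·d = (5)·(-15) + (-7)·(13) = -166
74·t² + 332·t + 225 = 0  ⇒  m = (-166)² − 74·225 = 10906
m = 10906 > 0,  v_rel·d = -166 < 0  ⇒  outside

inside=no margin=10906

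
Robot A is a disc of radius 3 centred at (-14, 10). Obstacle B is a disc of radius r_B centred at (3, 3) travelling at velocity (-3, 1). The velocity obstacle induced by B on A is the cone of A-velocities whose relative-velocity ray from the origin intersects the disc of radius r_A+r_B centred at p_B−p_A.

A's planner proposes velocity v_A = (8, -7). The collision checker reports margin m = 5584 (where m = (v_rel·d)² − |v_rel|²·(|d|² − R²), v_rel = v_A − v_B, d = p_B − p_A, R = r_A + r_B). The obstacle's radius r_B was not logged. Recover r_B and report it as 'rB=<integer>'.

m = 5584
d = (17, -7);  v_rel = (11, -8),  |v_rel|² = 185
v_rel×d = (11)·(-7) − (-8)·(17) = 59
since m = R²·185 − 59²:  R² = (3481 + 5584) / 185 = 49
R = √49 = 7  ⇒  r_B = 7 − 3 = 4

rB=4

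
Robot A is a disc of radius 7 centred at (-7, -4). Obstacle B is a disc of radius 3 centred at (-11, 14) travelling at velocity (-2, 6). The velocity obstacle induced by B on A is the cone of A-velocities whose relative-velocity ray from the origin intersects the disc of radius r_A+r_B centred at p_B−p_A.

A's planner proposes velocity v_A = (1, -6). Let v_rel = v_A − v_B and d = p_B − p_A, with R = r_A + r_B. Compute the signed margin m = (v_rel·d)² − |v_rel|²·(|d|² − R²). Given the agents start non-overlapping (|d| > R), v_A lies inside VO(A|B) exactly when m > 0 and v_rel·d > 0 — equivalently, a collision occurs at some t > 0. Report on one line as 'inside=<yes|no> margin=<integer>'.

d = (-4, 18),  |d|² = 340;  R = 7+3 = 10,  c = 340−10² = 240
v_rel = (3, -12),  |v_rel|² = 153;  v_rel·d = (3)·(-4) + (-12)·(18) = -228
153·t² + 456·t + 240 = 0  ⇒  m = (-228)² − 153·240 = 15264
m = 15264 > 0,  v_rel·d = -228 < 0  ⇒  outside

inside=no margin=15264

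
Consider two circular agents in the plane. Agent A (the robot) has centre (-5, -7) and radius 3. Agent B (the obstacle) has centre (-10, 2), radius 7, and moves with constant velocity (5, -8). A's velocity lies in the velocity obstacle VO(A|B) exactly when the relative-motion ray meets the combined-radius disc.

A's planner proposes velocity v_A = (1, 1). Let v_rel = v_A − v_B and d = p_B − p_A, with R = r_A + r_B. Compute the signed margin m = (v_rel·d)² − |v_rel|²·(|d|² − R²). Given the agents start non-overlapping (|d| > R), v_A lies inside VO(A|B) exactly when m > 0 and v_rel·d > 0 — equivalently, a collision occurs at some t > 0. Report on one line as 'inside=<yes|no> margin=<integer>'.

d = (-5, 9),  |d|² = 106;  R = 3+7 = 10,  c = 106−10² = 6
v_rel = (-4, 9),  |v_rel|² = 97;  v_rel·d = (-4)·(-5) + (9)·(9) = 101
97·t² − 202·t + 6 = 0  ⇒  m = 101² − 97·6 = 9619
m = 9619 > 0,  v_rel·d = 101 > 0  ⇒  inside

inside=yes margin=9619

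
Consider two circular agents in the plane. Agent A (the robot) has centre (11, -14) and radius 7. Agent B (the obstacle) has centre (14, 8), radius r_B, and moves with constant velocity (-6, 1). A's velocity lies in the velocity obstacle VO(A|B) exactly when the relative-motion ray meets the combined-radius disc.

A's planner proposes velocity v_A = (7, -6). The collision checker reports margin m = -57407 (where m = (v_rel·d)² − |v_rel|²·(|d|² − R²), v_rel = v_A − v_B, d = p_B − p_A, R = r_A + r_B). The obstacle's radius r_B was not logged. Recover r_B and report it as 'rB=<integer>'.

m = -57407
d = (3, 22);  v_rel = (13, -7),  |v_rel|² = 218
v_rel×d = (13)·(22) − (-7)·(3) = 307
since m = R²·218 − 307²:  R² = (94249 + -57407) / 218 = 169
R = √169 = 13  ⇒  r_B = 13 − 7 = 6

rB=6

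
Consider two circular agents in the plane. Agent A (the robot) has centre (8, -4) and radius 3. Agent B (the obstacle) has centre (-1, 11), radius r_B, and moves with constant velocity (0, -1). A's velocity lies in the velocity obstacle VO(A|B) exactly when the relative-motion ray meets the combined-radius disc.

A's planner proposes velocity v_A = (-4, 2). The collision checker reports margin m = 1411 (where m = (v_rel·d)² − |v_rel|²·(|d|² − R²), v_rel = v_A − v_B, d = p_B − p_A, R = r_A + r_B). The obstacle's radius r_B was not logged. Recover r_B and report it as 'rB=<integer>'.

m = 1411
d = (-9, 15);  v_rel = (-4, 3),  |v_rel|² = 25
v_rel×d = (-4)·(15) − (3)·(-9) = -33
since m = R²·25 − (-33)²:  R² = (1089 + 1411) / 25 = 100
R = √100 = 10  ⇒  r_B = 10 − 3 = 7

rB=7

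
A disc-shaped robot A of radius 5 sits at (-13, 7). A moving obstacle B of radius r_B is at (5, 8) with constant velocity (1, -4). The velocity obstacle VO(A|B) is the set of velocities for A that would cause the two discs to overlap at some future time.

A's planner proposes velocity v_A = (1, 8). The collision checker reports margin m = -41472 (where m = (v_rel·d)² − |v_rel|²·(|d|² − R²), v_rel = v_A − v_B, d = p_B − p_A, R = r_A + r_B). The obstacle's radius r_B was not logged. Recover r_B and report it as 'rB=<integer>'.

m = -41472
d = (18, 1);  v_rel = (0, 12),  |v_rel|² = 144
v_rel×d = (0)·(1) − (12)·(18) = -216
since m = R²·144 − (-216)²:  R² = (46656 + -41472) / 144 = 36
R = √36 = 6  ⇒  r_B = 6 − 5 = 1

rB=1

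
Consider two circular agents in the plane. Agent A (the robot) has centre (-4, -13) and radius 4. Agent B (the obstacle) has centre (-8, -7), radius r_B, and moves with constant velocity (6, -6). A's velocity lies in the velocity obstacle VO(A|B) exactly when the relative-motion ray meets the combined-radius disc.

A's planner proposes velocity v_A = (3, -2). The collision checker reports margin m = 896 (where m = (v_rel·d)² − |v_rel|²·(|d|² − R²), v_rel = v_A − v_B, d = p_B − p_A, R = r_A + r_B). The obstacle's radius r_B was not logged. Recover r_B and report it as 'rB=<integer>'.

m = 896
d = (-4, 6);  v_rel = (-3, 4),  |v_rel|² = 25
v_rel×d = (-3)·(6) − (4)·(-4) = -2
since m = R²·25 − (-2)²:  R² = (4 + 896) / 25 = 36
R = √36 = 6  ⇒  r_B = 6 − 4 = 2

rB=2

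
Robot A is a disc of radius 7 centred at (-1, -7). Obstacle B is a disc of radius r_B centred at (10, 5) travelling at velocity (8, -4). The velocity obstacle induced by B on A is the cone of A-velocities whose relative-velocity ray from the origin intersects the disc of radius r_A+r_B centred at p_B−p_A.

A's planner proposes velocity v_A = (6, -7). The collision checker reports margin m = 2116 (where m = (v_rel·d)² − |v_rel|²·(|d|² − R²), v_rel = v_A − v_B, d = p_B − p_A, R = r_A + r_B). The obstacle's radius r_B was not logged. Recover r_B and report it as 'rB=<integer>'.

m = 2116
d = (11, 12);  v_rel = (-2, -3),  |v_rel|² = 13
v_rel×d = (-2)·(12) − (-3)·(11) = 9
since m = R²·13 − 9²:  R² = (81 + 2116) / 13 = 169
R = √169 = 13  ⇒  r_B = 13 − 7 = 6

rB=6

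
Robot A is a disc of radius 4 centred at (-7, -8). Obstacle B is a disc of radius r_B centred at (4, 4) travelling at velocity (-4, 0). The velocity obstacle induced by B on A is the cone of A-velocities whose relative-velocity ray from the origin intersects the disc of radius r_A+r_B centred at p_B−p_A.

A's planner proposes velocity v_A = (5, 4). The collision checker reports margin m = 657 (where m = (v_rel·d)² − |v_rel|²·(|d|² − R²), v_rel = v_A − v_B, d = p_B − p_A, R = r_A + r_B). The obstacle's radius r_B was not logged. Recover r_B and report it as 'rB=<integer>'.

m = 657
d = (11, 12);  v_rel = (9, 4),  |v_rel|² = 97
v_rel×d = (9)·(12) − (4)·(11) = 64
since m = R²·97 − 64²:  R² = (4096 + 657) / 97 = 49
R = √49 = 7  ⇒  r_B = 7 − 4 = 3

rB=3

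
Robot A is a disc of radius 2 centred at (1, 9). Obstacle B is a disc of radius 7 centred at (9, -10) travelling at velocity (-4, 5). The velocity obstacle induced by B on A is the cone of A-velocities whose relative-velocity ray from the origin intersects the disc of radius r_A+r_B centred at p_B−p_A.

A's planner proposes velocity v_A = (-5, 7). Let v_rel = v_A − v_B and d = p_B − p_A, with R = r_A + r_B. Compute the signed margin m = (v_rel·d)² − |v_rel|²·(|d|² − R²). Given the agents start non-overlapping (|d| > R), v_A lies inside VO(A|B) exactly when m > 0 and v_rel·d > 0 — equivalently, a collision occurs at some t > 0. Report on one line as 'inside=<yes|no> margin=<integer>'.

d = (8, -19),  |d|² = 425;  R = 2+7 = 9,  c = 425−9² = 344
v_rel = (-1, 2),  |v_rel|² = 5;  v_rel·d = (-1)·(8) + (2)·(-19) = -46
5·t² + 92·t + 344 = 0  ⇒  m = (-46)² − 5·344 = 396
m = 396 > 0,  v_rel·d = -46 < 0  ⇒  outside

inside=no margin=396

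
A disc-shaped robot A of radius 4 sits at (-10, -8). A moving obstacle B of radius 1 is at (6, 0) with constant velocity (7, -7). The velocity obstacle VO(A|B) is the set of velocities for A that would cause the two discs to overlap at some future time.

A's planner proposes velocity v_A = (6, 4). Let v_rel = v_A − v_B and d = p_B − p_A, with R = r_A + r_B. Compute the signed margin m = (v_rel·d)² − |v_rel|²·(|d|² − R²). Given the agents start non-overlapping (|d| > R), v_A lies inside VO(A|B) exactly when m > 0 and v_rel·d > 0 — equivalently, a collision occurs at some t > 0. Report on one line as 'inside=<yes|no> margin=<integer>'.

d = (16, 8),  |d|² = 320;  R = 4+1 = 5,  c = 320−5² = 295
v_rel = (-1, 11),  |v_rel|² = 122;  v_rel·d = (-1)·(16) + (11)·(8) = 72
122·t² − 144·t + 295 = 0  ⇒  m = 72² − 122·295 = -30806
m = -30806 < 0,  v_rel·d = 72 > 0  ⇒  outside

inside=no margin=-30806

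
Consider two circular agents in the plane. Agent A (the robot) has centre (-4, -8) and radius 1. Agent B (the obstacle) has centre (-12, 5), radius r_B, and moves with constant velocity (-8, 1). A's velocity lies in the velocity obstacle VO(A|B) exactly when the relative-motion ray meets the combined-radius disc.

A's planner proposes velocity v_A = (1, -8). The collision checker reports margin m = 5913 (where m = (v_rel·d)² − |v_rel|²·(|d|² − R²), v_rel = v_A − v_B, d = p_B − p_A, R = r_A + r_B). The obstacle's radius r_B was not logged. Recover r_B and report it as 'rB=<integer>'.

m = 5913
d = (-8, 13);  v_rel = (9, -9),  |v_rel|² = 162
v_rel×d = (9)·(13) − (-9)·(-8) = 45
since m = R²·162 − 45²:  R² = (2025 + 5913) / 162 = 49
R = √49 = 7  ⇒  r_B = 7 − 1 = 6

rB=6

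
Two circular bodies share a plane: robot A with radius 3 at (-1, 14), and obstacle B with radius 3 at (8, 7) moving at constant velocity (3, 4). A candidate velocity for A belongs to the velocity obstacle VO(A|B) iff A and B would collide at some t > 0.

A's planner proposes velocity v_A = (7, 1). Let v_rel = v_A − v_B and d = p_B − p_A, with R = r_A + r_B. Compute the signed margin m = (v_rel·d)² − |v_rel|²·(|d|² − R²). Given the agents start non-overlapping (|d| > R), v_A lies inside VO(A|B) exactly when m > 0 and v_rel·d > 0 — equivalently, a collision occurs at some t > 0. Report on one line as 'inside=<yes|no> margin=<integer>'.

d = (9, -7),  |d|² = 130;  R = 3+3 = 6,  c = 130−6² = 94
v_rel = (4, -3),  |v_rel|² = 25;  v_rel·d = (4)·(9) + (-3)·(-7) = 57
25·t² − 114·t + 94 = 0  ⇒  m = 57² − 25·94 = 899
m = 899 > 0,  v_rel·d = 57 > 0  ⇒  inside

inside=yes margin=899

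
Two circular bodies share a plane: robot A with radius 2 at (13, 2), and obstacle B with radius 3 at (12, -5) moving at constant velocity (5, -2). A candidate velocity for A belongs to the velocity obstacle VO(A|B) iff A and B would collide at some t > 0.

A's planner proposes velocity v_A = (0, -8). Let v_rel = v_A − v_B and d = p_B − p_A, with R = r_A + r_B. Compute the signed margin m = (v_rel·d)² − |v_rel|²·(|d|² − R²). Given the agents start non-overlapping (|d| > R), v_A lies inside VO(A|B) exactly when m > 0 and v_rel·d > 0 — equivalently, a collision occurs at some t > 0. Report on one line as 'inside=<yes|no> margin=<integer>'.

d = (-1, -7),  |d|² = 50;  R = 2+3 = 5,  c = 50−5² = 25
v_rel = (-5, -6),  |v_rel|² = 61;  v_rel·d = (-5)·(-1) + (-6)·(-7) = 47
61·t² − 94·t + 25 = 0  ⇒  m = 47² − 61·25 = 684
m = 684 > 0,  v_rel·d = 47 > 0  ⇒  inside

inside=yes margin=684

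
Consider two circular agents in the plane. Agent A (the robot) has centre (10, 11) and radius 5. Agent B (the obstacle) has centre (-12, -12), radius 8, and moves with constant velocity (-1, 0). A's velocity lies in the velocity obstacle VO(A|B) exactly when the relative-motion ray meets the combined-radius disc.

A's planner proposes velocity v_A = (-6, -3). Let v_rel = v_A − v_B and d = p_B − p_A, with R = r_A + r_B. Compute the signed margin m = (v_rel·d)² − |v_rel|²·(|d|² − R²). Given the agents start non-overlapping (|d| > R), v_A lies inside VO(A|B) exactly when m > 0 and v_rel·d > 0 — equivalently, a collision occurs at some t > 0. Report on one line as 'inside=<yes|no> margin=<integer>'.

d = (-22, -23),  |d|² = 1013;  R = 5+8 = 13,  c = 1013−13² = 844
v_rel = (-5, -3),  |v_rel|² = 34;  v_rel·d = (-5)·(-22) + (-3)·(-23) = 179
34·t² − 358·t + 844 = 0  ⇒  m = 179² − 34·844 = 3345
m = 3345 > 0,  v_rel·d = 179 > 0  ⇒  inside

inside=yes margin=3345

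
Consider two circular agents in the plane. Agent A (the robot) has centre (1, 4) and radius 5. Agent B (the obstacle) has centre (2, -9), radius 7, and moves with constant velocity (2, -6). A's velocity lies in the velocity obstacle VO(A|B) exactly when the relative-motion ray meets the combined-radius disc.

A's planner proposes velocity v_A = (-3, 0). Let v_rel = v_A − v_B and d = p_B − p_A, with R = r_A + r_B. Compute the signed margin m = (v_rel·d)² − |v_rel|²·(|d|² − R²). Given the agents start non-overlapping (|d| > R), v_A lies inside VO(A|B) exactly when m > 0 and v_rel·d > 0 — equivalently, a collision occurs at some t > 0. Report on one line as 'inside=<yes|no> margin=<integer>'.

d = (1, -13),  |d|² = 170;  R = 5+7 = 12,  c = 170−12² = 26
v_rel = (-5, 6),  |v_rel|² = 61;  v_rel·d = (-5)·(1) + (6)·(-13) = -83
61·t² + 166·t + 26 = 0  ⇒  m = (-83)² − 61·26 = 5303
m = 5303 > 0,  v_rel·d = -83 < 0  ⇒  outside

inside=no margin=5303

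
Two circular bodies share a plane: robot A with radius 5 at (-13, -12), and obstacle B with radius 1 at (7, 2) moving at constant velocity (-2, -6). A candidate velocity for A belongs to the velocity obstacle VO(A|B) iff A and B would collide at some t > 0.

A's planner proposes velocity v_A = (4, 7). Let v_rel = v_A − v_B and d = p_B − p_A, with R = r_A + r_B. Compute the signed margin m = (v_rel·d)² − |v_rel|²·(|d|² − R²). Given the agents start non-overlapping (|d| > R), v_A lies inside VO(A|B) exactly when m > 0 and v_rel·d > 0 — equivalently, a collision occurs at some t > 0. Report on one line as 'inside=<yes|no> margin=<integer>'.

d = (20, 14),  |d|² = 596;  R = 5+1 = 6,  c = 596−6² = 560
v_rel = (6, 13),  |v_rel|² = 205;  v_rel·d = (6)·(20) + (13)·(14) = 302
205·t² − 604·t + 560 = 0  ⇒  m = 302² − 205·560 = -23596
m = -23596 < 0,  v_rel·d = 302 > 0  ⇒  outside

inside=no margin=-23596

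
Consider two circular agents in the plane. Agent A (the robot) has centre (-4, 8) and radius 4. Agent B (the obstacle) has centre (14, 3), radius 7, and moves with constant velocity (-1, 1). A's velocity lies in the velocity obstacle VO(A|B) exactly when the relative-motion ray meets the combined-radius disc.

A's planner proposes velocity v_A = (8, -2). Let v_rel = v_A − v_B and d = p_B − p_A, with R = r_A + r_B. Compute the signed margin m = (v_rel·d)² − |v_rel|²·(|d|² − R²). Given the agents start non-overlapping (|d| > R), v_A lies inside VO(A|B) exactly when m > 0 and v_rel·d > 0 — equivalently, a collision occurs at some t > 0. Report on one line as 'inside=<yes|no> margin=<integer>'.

d = (18, -5),  |d|² = 349;  R = 4+7 = 11,  c = 349−11² = 228
v_rel = (9, -3),  |v_rel|² = 90;  v_rel·d = (9)·(18) + (-3)·(-5) = 177
90·t² − 354·t + 228 = 0  ⇒  m = 177² − 90·228 = 10809
m = 10809 > 0,  v_rel·d = 177 > 0  ⇒  inside

inside=yes margin=10809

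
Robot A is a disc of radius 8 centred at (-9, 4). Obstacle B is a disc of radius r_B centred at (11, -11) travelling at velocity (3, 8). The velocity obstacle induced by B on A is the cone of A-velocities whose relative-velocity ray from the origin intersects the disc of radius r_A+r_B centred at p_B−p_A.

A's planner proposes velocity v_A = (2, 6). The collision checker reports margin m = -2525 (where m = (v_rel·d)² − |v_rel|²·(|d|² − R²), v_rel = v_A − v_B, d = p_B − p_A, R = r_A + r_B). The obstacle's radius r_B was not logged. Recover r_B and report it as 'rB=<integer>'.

m = -2525
d = (20, -15);  v_rel = (-1, -2),  |v_rel|² = 5
v_rel×d = (-1)·(-15) − (-2)·(20) = 55
since m = R²·5 − 55²:  R² = (3025 + -2525) / 5 = 100
R = √100 = 10  ⇒  r_B = 10 − 8 = 2

rB=2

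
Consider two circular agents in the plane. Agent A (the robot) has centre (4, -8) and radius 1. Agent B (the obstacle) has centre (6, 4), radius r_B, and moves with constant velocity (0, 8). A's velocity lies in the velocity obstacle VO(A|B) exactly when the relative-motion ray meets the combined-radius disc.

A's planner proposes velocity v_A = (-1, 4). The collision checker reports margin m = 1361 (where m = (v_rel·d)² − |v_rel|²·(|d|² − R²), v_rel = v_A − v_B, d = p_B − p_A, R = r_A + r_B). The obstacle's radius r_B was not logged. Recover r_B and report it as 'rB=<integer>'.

m = 1361
d = (2, 12);  v_rel = (-1, -4),  |v_rel|² = 17
v_rel×d = (-1)·(12) − (-4)·(2) = -4
since m = R²·17 − (-4)²:  R² = (16 + 1361) / 17 = 81
R = √81 = 9  ⇒  r_B = 9 − 1 = 8

rB=8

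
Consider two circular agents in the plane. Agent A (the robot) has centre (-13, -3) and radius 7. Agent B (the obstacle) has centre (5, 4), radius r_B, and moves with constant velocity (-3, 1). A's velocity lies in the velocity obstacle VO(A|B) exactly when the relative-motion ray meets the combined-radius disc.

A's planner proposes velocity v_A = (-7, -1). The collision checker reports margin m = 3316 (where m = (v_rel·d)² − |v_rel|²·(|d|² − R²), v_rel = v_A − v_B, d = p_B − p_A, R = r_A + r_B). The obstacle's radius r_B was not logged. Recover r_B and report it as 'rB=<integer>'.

m = 3316
d = (18, 7);  v_rel = (-4, -2),  |v_rel|² = 20
v_rel×d = (-4)·(7) − (-2)·(18) = 8
since m = R²·20 − 8²:  R² = (64 + 3316) / 20 = 169
R = √169 = 13  ⇒  r_B = 13 − 7 = 6

rB=6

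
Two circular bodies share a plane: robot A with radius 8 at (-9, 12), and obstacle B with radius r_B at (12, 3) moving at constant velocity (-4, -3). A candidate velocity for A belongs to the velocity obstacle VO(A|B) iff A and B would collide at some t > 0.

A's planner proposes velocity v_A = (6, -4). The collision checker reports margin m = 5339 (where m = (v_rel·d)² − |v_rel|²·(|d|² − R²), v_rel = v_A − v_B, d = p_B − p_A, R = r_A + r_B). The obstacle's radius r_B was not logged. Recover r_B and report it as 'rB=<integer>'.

m = 5339
d = (21, -9);  v_rel = (10, -1),  |v_rel|² = 101
v_rel×d = (10)·(-9) − (-1)·(21) = -69
since m = R²·101 − (-69)²:  R² = (4761 + 5339) / 101 = 100
R = √100 = 10  ⇒  r_B = 10 − 8 = 2

rB=2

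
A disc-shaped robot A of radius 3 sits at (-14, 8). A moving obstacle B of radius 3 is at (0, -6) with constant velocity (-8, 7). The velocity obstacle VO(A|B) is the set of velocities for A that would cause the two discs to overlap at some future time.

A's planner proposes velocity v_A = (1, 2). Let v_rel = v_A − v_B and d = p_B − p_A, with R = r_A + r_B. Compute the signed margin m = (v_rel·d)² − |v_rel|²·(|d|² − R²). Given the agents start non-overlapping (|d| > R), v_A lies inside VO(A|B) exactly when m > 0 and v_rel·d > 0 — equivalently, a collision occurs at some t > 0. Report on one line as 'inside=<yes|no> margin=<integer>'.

d = (14, -14),  |d|² = 392;  R = 3+3 = 6,  c = 392−6² = 356
v_rel = (9, -5),  |v_rel|² = 106;  v_rel·d = (9)·(14) + (-5)·(-14) = 196
106·t² − 392·t + 356 = 0  ⇒  m = 196² − 106·356 = 680
m = 680 > 0,  v_rel·d = 196 > 0  ⇒  inside

inside=yes margin=680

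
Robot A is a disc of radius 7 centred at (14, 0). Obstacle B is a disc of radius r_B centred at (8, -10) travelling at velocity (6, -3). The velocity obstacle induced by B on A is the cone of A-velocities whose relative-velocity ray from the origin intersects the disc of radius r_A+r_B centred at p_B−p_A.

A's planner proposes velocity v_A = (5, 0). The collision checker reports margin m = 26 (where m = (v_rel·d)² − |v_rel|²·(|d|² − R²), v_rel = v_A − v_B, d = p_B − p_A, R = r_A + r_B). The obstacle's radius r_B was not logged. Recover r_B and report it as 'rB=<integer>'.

m = 26
d = (-6, -10);  v_rel = (-1, 3),  |v_rel|² = 10
v_rel×d = (-1)·(-10) − (3)·(-6) = 28
since m = R²·10 − 28²:  R² = (784 + 26) / 10 = 81
R = √81 = 9  ⇒  r_B = 9 − 7 = 2

rB=2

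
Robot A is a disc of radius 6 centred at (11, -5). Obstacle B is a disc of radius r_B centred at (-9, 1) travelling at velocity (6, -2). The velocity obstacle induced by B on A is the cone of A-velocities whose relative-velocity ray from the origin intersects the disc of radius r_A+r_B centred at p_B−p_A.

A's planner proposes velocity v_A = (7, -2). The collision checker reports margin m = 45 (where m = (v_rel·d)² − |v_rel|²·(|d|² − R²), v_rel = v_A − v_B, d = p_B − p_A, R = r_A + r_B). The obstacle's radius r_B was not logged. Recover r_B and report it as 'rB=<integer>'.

m = 45
d = (-20, 6);  v_rel = (1, 0),  |v_rel|² = 1
v_rel×d = (1)·(6) − (0)·(-20) = 6
since m = R²·1 − 6²:  R² = (36 + 45) / 1 = 81
R = √81 = 9  ⇒  r_B = 9 − 6 = 3

rB=3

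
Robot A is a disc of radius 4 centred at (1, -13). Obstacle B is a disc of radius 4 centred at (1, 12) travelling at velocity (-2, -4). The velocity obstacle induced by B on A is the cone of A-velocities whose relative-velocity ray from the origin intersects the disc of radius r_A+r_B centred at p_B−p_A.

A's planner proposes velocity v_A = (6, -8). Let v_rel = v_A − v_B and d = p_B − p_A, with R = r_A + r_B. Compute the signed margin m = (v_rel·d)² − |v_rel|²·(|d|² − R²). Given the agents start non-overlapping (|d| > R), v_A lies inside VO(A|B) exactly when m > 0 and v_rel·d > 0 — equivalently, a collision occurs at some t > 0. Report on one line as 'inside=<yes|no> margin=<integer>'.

d = (0, 25),  |d|² = 625;  R = 4+4 = 8,  c = 625−8² = 561
v_rel = (8, -4),  |v_rel|² = 80;  v_rel·d = (8)·(0) + (-4)·(25) = -100
80·t² + 200·t + 561 = 0  ⇒  m = (-100)² − 80·561 = -34880
m = -34880 < 0,  v_rel·d = -100 < 0  ⇒  outside

inside=no margin=-34880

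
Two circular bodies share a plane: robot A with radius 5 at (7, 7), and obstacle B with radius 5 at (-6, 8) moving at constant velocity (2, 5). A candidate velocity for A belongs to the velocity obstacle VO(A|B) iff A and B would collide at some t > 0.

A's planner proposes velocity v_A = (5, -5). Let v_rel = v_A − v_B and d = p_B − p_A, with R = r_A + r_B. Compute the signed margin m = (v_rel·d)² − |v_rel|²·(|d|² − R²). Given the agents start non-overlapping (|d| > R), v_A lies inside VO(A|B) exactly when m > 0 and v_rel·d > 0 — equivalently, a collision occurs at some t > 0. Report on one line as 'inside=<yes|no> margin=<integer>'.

d = (-13, 1),  |d|² = 170;  R = 5+5 = 10,  c = 170−10² = 70
v_rel = (3, -10),  |v_rel|² = 109;  v_rel·d = (3)·(-13) + (-10)·(1) = -49
109·t² + 98·t + 70 = 0  ⇒  m = (-49)² − 109·70 = -5229
m = -5229 < 0,  v_rel·d = -49 < 0  ⇒  outside

inside=no margin=-5229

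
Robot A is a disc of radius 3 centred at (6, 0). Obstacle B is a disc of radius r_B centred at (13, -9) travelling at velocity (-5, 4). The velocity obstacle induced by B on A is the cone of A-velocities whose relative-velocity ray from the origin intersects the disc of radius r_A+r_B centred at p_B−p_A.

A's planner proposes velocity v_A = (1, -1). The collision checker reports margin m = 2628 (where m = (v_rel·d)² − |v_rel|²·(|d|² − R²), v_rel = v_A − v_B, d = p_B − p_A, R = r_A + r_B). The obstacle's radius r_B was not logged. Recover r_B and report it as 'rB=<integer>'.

m = 2628
d = (7, -9);  v_rel = (6, -5),  |v_rel|² = 61
v_rel×d = (6)·(-9) − (-5)·(7) = -19
since m = R²·61 − (-19)²:  R² = (361 + 2628) / 61 = 49
R = √49 = 7  ⇒  r_B = 7 − 3 = 4

rB=4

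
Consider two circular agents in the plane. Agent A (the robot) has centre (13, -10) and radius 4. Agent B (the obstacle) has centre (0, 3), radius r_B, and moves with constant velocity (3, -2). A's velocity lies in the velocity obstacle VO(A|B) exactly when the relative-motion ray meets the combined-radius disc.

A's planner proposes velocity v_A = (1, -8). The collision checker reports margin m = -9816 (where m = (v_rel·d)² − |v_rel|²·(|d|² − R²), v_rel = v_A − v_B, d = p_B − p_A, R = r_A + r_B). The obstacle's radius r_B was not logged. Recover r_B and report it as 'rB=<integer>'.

m = -9816
d = (-13, 13);  v_rel = (-2, -6),  |v_rel|² = 40
v_rel×d = (-2)·(13) − (-6)·(-13) = -104
since m = R²·40 − (-104)²:  R² = (10816 + -9816) / 40 = 25
R = √25 = 5  ⇒  r_B = 5 − 4 = 1

rB=1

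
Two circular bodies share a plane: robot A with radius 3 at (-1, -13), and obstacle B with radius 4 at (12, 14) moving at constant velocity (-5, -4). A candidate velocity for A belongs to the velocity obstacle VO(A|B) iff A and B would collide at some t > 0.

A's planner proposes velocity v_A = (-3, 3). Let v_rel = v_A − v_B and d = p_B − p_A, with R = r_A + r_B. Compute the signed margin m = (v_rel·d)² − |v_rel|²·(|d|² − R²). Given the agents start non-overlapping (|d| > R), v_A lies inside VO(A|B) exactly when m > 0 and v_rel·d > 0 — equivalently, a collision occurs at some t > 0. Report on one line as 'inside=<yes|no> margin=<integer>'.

d = (13, 27),  |d|² = 898;  R = 3+4 = 7,  c = 898−7² = 849
v_rel = (2, 7),  |v_rel|² = 53;  v_rel·d = (2)·(13) + (7)·(27) = 215
53·t² − 430·t + 849 = 0  ⇒  m = 215² − 53·849 = 1228
m = 1228 > 0,  v_rel·d = 215 > 0  ⇒  inside

inside=yes margin=1228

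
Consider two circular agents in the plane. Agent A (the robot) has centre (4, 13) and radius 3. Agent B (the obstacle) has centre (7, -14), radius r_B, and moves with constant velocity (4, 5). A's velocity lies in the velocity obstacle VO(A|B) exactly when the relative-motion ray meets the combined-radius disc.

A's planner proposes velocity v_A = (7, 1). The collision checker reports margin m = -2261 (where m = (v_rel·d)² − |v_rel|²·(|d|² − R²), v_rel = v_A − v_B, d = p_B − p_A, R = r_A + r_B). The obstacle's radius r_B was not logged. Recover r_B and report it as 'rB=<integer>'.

m = -2261
d = (3, -27);  v_rel = (3, -4),  |v_rel|² = 25
v_rel×d = (3)·(-27) − (-4)·(3) = -69
since m = R²·25 − (-69)²:  R² = (4761 + -2261) / 25 = 100
R = √100 = 10  ⇒  r_B = 10 − 3 = 7

rB=7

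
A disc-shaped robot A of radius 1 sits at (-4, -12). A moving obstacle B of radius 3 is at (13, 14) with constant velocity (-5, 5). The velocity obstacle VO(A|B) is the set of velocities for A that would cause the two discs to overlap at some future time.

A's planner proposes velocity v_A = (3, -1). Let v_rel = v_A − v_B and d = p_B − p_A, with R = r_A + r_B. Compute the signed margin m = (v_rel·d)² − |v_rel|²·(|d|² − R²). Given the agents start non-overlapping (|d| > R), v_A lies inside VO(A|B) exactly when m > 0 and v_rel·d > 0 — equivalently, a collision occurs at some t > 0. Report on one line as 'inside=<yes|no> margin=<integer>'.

d = (17, 26),  |d|² = 965;  R = 1+3 = 4,  c = 965−4² = 949
v_rel = (8, -6),  |v_rel|² = 100;  v_rel·d = (8)·(17) + (-6)·(26) = -20
100·t² + 40·t + 949 = 0  ⇒  m = (-20)² − 100·949 = -94500
m = -94500 < 0,  v_rel·d = -20 < 0  ⇒  outside

inside=no margin=-94500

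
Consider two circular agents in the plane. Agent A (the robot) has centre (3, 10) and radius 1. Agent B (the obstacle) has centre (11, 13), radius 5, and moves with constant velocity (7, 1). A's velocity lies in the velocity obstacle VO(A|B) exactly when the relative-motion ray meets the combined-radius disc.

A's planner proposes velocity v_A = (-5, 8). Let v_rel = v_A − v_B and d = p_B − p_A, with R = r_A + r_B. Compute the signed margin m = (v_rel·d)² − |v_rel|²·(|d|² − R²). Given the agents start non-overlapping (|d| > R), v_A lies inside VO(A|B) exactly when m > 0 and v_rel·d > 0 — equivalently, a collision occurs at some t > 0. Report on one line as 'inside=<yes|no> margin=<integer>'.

d = (8, 3),  |d|² = 73;  R = 1+5 = 6,  c = 73−6² = 37
v_rel = (-12, 7),  |v_rel|² = 193;  v_rel·d = (-12)·(8) + (7)·(3) = -75
193·t² + 150·t + 37 = 0  ⇒  m = (-75)² − 193·37 = -1516
m = -1516 < 0,  v_rel·d = -75 < 0  ⇒  outside

inside=no margin=-1516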